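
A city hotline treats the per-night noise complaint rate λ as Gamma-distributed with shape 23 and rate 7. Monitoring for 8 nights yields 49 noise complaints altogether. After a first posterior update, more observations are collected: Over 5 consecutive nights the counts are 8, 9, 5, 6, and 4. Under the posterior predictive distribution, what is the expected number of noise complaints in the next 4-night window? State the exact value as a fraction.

104/5

Total count 49 over total exposure 8 nights.
After the first batch: Gamma(23 + 49, 7 + 8) = Gamma(72, 15).
Total count: 8 + 9 + 5 + 6 + 4 = 32.
Total exposure: 5 nights.
After the second batch: Gamma(72 + 32, 15 + 5) = Gamma(104, 20).
Predictive mean over a 4-night window = T·E[λ|data] = 4·104/20 = 104/5.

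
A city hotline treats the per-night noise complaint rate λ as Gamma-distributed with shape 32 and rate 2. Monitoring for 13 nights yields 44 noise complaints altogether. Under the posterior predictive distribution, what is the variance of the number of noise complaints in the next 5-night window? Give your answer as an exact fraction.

304/9

Total count 44 over total exposure 13 nights.
Conjugate update: add total count to the shape and total exposure to the rate, giving Gamma(76, 15).
The posterior predictive for a window of length T is Negative Binomial with variance T·α'·(β'+T)/β'² = 5·76·20/225 = 304/9.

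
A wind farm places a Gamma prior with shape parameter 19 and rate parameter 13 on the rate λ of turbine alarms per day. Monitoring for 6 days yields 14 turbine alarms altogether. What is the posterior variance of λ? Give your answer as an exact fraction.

Total count 14 over total exposure 6 days.
The Gamma prior is conjugate for the Poisson rate, so λ | data ~ Gamma(19+14, 13+6) = Gamma(33, 19).
Posterior variance = α'/β'² = 33/361.

33/361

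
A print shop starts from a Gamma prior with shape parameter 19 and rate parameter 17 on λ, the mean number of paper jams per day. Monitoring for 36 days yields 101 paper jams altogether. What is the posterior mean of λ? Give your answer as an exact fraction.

120/53

Total count 101 over total exposure 36 days.
By Gamma–Poisson conjugacy, the posterior is Gamma(α + Σx, β + Σt) = Gamma(19 + 101, 17 + 36) = Gamma(120, 53).
Posterior mean = α'/β' = 120/53.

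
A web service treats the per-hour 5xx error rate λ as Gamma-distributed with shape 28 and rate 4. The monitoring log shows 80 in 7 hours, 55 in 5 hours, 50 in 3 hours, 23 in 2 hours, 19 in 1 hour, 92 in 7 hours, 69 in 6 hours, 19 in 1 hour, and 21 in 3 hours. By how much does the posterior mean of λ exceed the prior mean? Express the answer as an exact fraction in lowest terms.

61/13

Total count: 80 + 55 + 50 + 23 + 19 + 92 + 69 + 19 + 21 = 428.
Total exposure: 7 + 5 + 3 + 2 + 1 + 7 + 6 + 1 + 3 = 35 hours.
Gamma(α, β) with Poisson data over total exposure Σt gives posterior Gamma(α+Σx, β+Σt) = Gamma(456, 39).
Posterior mean = 456/39 = 152/13; prior mean = 28/4 = 7. Difference = 152/13 − 7 = 61/13.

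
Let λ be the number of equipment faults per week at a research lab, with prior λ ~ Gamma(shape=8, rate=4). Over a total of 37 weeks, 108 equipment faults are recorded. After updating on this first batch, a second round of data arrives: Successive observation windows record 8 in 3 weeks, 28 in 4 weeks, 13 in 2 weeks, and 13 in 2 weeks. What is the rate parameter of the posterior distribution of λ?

52

Total count 108 over total exposure 37 weeks.
After the first batch: Gamma(8 + 108, 4 + 37) = Gamma(116, 41).
Total count: 8 + 28 + 13 + 13 = 62.
Total exposure: 3 + 4 + 2 + 2 = 11 weeks.
After the second batch: Gamma(116 + 62, 41 + 11) = Gamma(178, 52).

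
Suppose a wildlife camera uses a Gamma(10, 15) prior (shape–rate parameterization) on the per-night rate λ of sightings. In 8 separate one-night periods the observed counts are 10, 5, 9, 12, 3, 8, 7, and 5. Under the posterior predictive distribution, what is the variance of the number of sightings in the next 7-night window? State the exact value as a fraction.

Total count: 10 + 5 + 9 + 12 + 3 + 8 + 7 + 5 = 59.
Total exposure: 8 nights.
By Gamma–Poisson conjugacy, the posterior is Gamma(α + Σx, β + Σt) = Gamma(10 + 59, 15 + 8) = Gamma(69, 23).
The posterior predictive for a window of length T is Negative Binomial with variance T·α'·(β'+T)/β'² = 7·69·30/529 = 630/23.

630/23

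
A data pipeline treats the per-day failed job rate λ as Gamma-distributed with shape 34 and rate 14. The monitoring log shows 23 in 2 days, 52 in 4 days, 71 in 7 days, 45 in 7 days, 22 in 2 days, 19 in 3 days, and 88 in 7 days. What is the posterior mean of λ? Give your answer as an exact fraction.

177/23

Total count: 23 + 52 + 71 + 45 + 22 + 19 + 88 = 320.
Total exposure: 2 + 4 + 7 + 7 + 2 + 3 + 7 = 32 days.
Posterior: α' = 34 + 320 = 354, β' = 14 + 32 = 46.
Posterior mean = α'/β' = 354/46 = 177/23.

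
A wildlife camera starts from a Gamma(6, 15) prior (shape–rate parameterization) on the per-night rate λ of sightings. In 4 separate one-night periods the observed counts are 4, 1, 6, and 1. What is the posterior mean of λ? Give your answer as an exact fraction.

18/19

Total count: 4 + 1 + 6 + 1 = 12.
Total exposure: 4 nights.
Gamma(α, β) with Poisson data over total exposure Σt gives posterior Gamma(α+Σx, β+Σt) = Gamma(18, 19).
Posterior mean = α'/β' = 18/19.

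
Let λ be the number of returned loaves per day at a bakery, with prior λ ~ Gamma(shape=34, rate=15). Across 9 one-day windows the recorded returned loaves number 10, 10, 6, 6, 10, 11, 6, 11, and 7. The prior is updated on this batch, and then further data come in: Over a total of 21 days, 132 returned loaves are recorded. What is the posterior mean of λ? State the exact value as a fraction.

27/5

Total count: 10 + 10 + 6 + 6 + 10 + 11 + 6 + 11 + 7 = 77.
Total exposure: 9 days.
After the first batch: Gamma(34 + 77, 15 + 9) = Gamma(111, 24).
Total count 132 over total exposure 21 days.
After the second batch: Gamma(111 + 132, 24 + 21) = Gamma(243, 45).
Posterior mean = α'/β' = 243/45 = 27/5.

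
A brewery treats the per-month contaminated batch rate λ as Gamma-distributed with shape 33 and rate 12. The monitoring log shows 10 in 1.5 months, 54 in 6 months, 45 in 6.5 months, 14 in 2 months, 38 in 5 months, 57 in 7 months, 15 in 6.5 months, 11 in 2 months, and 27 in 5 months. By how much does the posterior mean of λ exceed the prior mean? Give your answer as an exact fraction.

1255/428

Total count: 10 + 54 + 45 + 14 + 38 + 57 + 15 + 11 + 27 = 271.
Total exposure: 1.5 + 6 + 6.5 + 2 + 5 + 7 + 6.5 + 2 + 5 = 41.5 months.
The Gamma prior is conjugate for the Poisson rate, so λ | data ~ Gamma(33+271, 12+41.5) = Gamma(304, 107/2).
Posterior mean = 304/(107/2) = 608/107; prior mean = 33/12 = 11/4. Difference = 608/107 − 11/4 = 1255/428.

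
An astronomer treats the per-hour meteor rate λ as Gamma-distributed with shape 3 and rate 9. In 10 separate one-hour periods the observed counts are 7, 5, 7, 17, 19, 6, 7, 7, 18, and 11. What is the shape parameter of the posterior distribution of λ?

Total count: 7 + 5 + 7 + 17 + 19 + 6 + 7 + 7 + 18 + 11 = 104.
Total exposure: 10 hours.
Gamma(α, β) with Poisson data over total exposure Σt gives posterior Gamma(α+Σx, β+Σt) = Gamma(107, 19).

107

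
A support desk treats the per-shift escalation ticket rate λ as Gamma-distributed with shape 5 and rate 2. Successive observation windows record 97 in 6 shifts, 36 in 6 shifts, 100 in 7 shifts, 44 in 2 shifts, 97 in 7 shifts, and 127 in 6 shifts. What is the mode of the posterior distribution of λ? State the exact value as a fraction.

Total count: 97 + 36 + 100 + 44 + 97 + 127 = 501.
Total exposure: 6 + 6 + 7 + 2 + 7 + 6 = 34 shifts.
Conjugate update: add total count to the shape and total exposure to the rate, giving Gamma(506, 36).
Posterior mode = (α'−1)/β' = 505/36.

505/36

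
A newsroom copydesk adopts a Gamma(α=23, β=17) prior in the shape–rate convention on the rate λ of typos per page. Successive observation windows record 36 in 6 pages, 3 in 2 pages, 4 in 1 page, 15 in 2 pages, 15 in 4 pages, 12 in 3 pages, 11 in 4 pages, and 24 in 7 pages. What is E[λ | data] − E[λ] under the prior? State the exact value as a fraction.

1373/782

Total count: 36 + 3 + 4 + 15 + 15 + 12 + 11 + 24 = 120.
Total exposure: 6 + 2 + 1 + 2 + 4 + 3 + 4 + 7 = 29 pages.
The Gamma prior is conjugate for the Poisson rate, so λ | data ~ Gamma(23+120, 17+29) = Gamma(143, 46).
Posterior mean = 143/46 = 143/46; prior mean = 23/17 = 23/17. Difference = 143/46 − 23/17 = 1373/782.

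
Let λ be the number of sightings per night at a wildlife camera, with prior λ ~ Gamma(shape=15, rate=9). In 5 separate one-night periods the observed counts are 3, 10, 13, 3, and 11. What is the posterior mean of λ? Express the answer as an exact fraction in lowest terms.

Total count: 3 + 10 + 13 + 3 + 11 = 40.
Total exposure: 5 nights.
By Gamma–Poisson conjugacy, the posterior is Gamma(α + Σx, β + Σt) = Gamma(15 + 40, 9 + 5) = Gamma(55, 14).
Posterior mean = α'/β' = 55/14.

55/14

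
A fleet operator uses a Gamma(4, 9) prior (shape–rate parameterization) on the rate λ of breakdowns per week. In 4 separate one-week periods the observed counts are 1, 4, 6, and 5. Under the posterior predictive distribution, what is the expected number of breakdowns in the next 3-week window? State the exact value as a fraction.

60/13

Total count: 1 + 4 + 6 + 5 = 16.
Total exposure: 4 weeks.
Gamma(α, β) with Poisson data over total exposure Σt gives posterior Gamma(α+Σx, β+Σt) = Gamma(20, 13).
Predictive mean over a 3-week window = T·E[λ|data] = 3·20/13 = 60/13.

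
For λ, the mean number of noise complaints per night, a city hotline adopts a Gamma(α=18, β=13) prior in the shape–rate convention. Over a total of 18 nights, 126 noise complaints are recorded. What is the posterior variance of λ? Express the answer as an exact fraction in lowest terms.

144/961

Total count 126 over total exposure 18 nights.
By Gamma–Poisson conjugacy, the posterior is Gamma(α + Σx, β + Σt) = Gamma(18 + 126, 13 + 18) = Gamma(144, 31).
Posterior variance = α'/β'² = 144/961.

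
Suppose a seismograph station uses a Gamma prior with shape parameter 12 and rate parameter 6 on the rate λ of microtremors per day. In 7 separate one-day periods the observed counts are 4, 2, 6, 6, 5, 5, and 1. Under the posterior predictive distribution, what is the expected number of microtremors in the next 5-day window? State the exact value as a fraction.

Total count: 4 + 2 + 6 + 6 + 5 + 5 + 1 = 29.
Total exposure: 7 days.
By Gamma–Poisson conjugacy, the posterior is Gamma(α + Σx, β + Σt) = Gamma(12 + 29, 6 + 7) = Gamma(41, 13).
Predictive mean over a 5-day window = T·E[λ|data] = 5·41/13 = 205/13.

205/13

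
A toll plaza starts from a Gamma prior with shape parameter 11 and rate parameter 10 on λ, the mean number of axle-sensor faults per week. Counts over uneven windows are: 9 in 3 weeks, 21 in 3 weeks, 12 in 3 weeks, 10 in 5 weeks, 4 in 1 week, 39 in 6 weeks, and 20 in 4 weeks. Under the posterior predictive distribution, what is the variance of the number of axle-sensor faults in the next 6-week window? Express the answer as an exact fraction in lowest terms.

Total count: 9 + 21 + 12 + 10 + 4 + 39 + 20 = 115.
Total exposure: 3 + 3 + 3 + 5 + 1 + 6 + 4 = 25 weeks.
Conjugate update: add total count to the shape and total exposure to the rate, giving Gamma(126, 35).
The posterior predictive for a window of length T is Negative Binomial with variance T·α'·(β'+T)/β'² = 6·126·41/1225 = 4428/175.

4428/175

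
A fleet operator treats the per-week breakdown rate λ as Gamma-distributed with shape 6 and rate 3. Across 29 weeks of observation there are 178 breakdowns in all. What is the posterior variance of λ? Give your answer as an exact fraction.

Total count 178 over total exposure 29 weeks.
Gamma(α, β) with Poisson data over total exposure Σt gives posterior Gamma(α+Σx, β+Σt) = Gamma(184, 32).
Posterior variance = α'/β'² = 184/1024 = 23/128.

23/128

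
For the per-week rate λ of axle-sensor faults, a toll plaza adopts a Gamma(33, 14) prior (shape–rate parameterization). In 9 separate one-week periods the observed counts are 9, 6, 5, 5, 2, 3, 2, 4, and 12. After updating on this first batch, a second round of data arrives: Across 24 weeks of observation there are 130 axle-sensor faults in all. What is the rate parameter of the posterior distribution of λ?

Total count: 9 + 6 + 5 + 5 + 2 + 3 + 2 + 4 + 12 = 48.
Total exposure: 9 weeks.
After the first batch: Gamma(33 + 48, 14 + 9) = Gamma(81, 23).
Total count 130 over total exposure 24 weeks.
After the second batch: Gamma(81 + 130, 23 + 24) = Gamma(211, 47).

47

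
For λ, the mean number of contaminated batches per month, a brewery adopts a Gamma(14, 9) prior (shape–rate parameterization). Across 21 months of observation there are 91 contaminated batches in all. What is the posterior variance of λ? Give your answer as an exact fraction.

7/60

Total count 91 over total exposure 21 months.
The Gamma prior is conjugate for the Poisson rate, so λ | data ~ Gamma(14+91, 9+21) = Gamma(105, 30).
Posterior variance = α'/β'² = 105/900 = 7/60.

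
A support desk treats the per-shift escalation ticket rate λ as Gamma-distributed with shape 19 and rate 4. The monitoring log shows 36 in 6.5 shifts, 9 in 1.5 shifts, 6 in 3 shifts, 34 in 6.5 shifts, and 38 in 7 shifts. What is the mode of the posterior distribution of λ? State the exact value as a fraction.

94/19

Total count: 36 + 9 + 6 + 34 + 38 = 123.
Total exposure: 6.5 + 1.5 + 3 + 6.5 + 7 = 24.5 shifts.
Gamma(α, β) with Poisson data over total exposure Σt gives posterior Gamma(α+Σx, β+Σt) = Gamma(142, 57/2).
Posterior mode = (α'−1)/β' = 141/(57/2) = 94/19.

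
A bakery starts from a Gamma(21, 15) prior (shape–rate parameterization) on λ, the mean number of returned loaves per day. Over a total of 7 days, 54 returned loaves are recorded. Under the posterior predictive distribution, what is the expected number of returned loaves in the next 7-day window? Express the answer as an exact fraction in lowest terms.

525/22

Total count 54 over total exposure 7 days.
Posterior: α' = 21 + 54 = 75, β' = 15 + 7 = 22.
Predictive mean over a 7-day window = T·E[λ|data] = 7·75/22 = 525/22.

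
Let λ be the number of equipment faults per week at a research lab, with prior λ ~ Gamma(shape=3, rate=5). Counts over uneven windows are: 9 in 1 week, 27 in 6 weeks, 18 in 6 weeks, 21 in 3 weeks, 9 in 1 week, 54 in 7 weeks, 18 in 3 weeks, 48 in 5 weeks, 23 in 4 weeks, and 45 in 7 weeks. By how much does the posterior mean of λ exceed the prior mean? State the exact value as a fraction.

1231/240

Total count: 9 + 27 + 18 + 21 + 9 + 54 + 18 + 48 + 23 + 45 = 272.
Total exposure: 1 + 6 + 6 + 3 + 1 + 7 + 3 + 5 + 4 + 7 = 43 weeks.
Gamma(α, β) with Poisson data over total exposure Σt gives posterior Gamma(α+Σx, β+Σt) = Gamma(275, 48).
Posterior mean = 275/48 = 275/48; prior mean = 3/5 = 3/5. Difference = 275/48 − 3/5 = 1231/240.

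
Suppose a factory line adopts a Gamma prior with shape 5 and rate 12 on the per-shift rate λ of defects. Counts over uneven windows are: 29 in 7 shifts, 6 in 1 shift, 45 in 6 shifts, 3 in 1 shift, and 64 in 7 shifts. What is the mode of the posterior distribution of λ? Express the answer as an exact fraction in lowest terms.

151/34

Total count: 29 + 6 + 45 + 3 + 64 = 147.
Total exposure: 7 + 1 + 6 + 1 + 7 = 22 shifts.
Conjugate update: add total count to the shape and total exposure to the rate, giving Gamma(152, 34).
Posterior mode = (α'−1)/β' = 151/34.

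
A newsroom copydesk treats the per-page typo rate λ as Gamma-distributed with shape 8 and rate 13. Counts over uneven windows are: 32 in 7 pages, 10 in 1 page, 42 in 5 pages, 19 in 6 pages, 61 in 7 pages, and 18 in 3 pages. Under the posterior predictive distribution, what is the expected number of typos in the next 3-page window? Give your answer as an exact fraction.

95/7

Total count: 32 + 10 + 42 + 19 + 61 + 18 = 182.
Total exposure: 7 + 1 + 5 + 6 + 7 + 3 = 29 pages.
Gamma(α, β) with Poisson data over total exposure Σt gives posterior Gamma(α+Σx, β+Σt) = Gamma(190, 42).
Predictive mean over a 3-page window = T·E[λ|data] = 3·190/42 = 95/7.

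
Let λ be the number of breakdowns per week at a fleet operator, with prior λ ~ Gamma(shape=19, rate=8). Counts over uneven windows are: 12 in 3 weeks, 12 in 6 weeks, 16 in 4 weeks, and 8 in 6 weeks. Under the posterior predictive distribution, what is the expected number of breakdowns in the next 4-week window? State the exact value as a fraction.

Total count: 12 + 12 + 16 + 8 = 48.
Total exposure: 3 + 6 + 4 + 6 = 19 weeks.
Gamma(α, β) with Poisson data over total exposure Σt gives posterior Gamma(α+Σx, β+Σt) = Gamma(67, 27).
Predictive mean over a 4-week window = T·E[λ|data] = 4·67/27 = 268/27.

268/27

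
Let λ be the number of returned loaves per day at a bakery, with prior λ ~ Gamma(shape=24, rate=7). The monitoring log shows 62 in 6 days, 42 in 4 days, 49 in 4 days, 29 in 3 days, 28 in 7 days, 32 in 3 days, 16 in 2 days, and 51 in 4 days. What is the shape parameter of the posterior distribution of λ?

Total count: 62 + 42 + 49 + 29 + 28 + 32 + 16 + 51 = 309.
Total exposure: 6 + 4 + 4 + 3 + 7 + 3 + 2 + 4 = 33 days.
Conjugate update: add total count to the shape and total exposure to the rate, giving Gamma(333, 40).

333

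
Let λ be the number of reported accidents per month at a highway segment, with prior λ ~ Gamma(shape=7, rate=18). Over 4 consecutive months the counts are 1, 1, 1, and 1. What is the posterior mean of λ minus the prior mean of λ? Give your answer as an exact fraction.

Total count: 1 + 1 + 1 + 1 = 4.
Total exposure: 4 months.
Conjugate update: add total count to the shape and total exposure to the rate, giving Gamma(11, 22).
Posterior mean = 11/22 = 1/2; prior mean = 7/18 = 7/18. Difference = 1/2 − 7/18 = 1/9.

1/9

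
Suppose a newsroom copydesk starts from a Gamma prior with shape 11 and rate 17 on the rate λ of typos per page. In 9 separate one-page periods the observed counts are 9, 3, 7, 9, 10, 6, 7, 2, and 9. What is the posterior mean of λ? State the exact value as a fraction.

Total count: 9 + 3 + 7 + 9 + 10 + 6 + 7 + 2 + 9 = 62.
Total exposure: 9 pages.
Conjugate update: add total count to the shape and total exposure to the rate, giving Gamma(73, 26).
Posterior mean = α'/β' = 73/26.

73/26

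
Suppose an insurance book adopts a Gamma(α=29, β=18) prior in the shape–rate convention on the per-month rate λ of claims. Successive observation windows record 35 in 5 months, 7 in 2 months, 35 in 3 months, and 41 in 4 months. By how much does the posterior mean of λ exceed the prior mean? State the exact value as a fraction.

859/288

Total count: 35 + 7 + 35 + 41 = 118.
Total exposure: 5 + 2 + 3 + 4 = 14 months.
Conjugate update: add total count to the shape and total exposure to the rate, giving Gamma(147, 32).
Posterior mean = 147/32 = 147/32; prior mean = 29/18 = 29/18. Difference = 147/32 − 29/18 = 859/288.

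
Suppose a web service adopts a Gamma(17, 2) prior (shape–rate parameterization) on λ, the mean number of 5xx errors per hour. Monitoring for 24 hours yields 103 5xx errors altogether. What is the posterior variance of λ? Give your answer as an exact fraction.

Total count 103 over total exposure 24 hours.
Posterior: α' = 17 + 103 = 120, β' = 2 + 24 = 26.
Posterior variance = α'/β'² = 120/676 = 30/169.

30/169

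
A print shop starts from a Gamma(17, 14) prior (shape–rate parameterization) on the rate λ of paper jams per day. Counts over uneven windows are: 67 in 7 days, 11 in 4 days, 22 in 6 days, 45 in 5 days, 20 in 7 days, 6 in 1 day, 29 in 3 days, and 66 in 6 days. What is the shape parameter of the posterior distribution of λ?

Total count: 67 + 11 + 22 + 45 + 20 + 6 + 29 + 66 = 266.
Total exposure: 7 + 4 + 6 + 5 + 7 + 1 + 3 + 6 = 39 days.
The Gamma prior is conjugate for the Poisson rate, so λ | data ~ Gamma(17+266, 14+39) = Gamma(283, 53).

283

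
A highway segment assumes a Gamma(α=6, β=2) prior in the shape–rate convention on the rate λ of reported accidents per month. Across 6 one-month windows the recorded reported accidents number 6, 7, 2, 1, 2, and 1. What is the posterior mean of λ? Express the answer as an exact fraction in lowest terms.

Total count: 6 + 7 + 2 + 1 + 2 + 1 = 19.
Total exposure: 6 months.
By Gamma–Poisson conjugacy, the posterior is Gamma(α + Σx, β + Σt) = Gamma(6 + 19, 2 + 6) = Gamma(25, 8).
Posterior mean = α'/β' = 25/8.

25/8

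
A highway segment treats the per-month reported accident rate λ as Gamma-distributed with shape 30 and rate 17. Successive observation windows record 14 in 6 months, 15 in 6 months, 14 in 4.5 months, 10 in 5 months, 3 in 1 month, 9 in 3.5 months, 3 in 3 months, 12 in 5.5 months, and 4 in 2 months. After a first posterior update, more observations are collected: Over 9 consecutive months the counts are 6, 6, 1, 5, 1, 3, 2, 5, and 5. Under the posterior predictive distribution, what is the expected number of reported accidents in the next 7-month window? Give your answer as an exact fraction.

2072/125

Total count: 14 + 15 + 14 + 10 + 3 + 9 + 3 + 12 + 4 = 84.
Total exposure: 6 + 6 + 4.5 + 5 + 1 + 3.5 + 3 + 5.5 + 2 = 36.5 months.
After the first batch: Gamma(30 + 84, 17 + 36.5) = Gamma(114, 107/2).
Total count: 6 + 6 + 1 + 5 + 1 + 3 + 2 + 5 + 5 = 34.
Total exposure: 9 months.
After the second batch: Gamma(114 + 34, 107/2 + 9) = Gamma(148, 125/2).
Predictive mean over a 7-month window = T·E[λ|data] = 7·148/(125/2) = 2072/125.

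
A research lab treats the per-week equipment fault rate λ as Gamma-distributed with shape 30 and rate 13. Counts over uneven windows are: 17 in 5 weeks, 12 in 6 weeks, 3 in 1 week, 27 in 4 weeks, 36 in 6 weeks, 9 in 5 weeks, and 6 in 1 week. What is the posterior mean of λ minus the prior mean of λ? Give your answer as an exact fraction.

Total count: 17 + 12 + 3 + 27 + 36 + 9 + 6 = 110.
Total exposure: 5 + 6 + 1 + 4 + 6 + 5 + 1 = 28 weeks.
The Gamma prior is conjugate for the Poisson rate, so λ | data ~ Gamma(30+110, 13+28) = Gamma(140, 41).
Posterior mean = 140/41 = 140/41; prior mean = 30/13 = 30/13. Difference = 140/41 − 30/13 = 590/533.

590/533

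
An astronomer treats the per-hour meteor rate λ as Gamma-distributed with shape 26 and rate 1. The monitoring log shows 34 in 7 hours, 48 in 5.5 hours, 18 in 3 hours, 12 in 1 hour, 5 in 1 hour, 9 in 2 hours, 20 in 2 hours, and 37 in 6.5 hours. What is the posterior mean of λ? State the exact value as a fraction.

Total count: 34 + 48 + 18 + 12 + 5 + 9 + 20 + 37 = 183.
Total exposure: 7 + 5.5 + 3 + 1 + 1 + 2 + 2 + 6.5 = 28 hours.
By Gamma–Poisson conjugacy, the posterior is Gamma(α + Σx, β + Σt) = Gamma(26 + 183, 1 + 28) = Gamma(209, 29).
Posterior mean = α'/β' = 209/29.

209/29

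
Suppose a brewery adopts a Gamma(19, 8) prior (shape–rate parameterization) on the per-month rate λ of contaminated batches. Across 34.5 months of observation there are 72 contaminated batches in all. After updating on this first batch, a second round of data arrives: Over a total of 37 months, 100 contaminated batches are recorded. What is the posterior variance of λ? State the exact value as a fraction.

Total count 72 over total exposure 34.5 months.
After the first batch: Gamma(19 + 72, 8 + 34.5) = Gamma(91, 85/2).
Total count 100 over total exposure 37 months.
After the second batch: Gamma(91 + 100, 85/2 + 37) = Gamma(191, 159/2).
Posterior variance = α'/β'² = 191/(25281/4) = 764/25281.

764/25281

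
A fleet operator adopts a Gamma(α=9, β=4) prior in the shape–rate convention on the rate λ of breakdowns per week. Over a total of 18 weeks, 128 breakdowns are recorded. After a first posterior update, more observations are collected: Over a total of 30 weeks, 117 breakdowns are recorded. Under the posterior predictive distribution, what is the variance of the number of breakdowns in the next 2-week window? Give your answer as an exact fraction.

3429/338

Total count 128 over total exposure 18 weeks.
After the first batch: Gamma(9 + 128, 4 + 18) = Gamma(137, 22).
Total count 117 over total exposure 30 weeks.
After the second batch: Gamma(137 + 117, 22 + 30) = Gamma(254, 52).
The posterior predictive for a window of length T is Negative Binomial with variance T·α'·(β'+T)/β'² = 2·254·54/2704 = 3429/338.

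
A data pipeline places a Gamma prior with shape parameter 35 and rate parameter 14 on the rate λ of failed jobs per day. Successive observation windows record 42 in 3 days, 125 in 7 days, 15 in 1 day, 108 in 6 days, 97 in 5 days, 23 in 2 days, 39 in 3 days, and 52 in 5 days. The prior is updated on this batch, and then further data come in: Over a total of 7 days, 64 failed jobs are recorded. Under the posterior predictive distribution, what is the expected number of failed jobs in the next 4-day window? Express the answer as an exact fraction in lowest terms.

2400/53

Total count: 42 + 125 + 15 + 108 + 97 + 23 + 39 + 52 = 501.
Total exposure: 3 + 7 + 1 + 6 + 5 + 2 + 3 + 5 = 32 days.
After the first batch: Gamma(35 + 501, 14 + 32) = Gamma(536, 46).
Total count 64 over total exposure 7 days.
After the second batch: Gamma(536 + 64, 46 + 7) = Gamma(600, 53).
Predictive mean over a 4-day window = T·E[λ|data] = 4·600/53 = 2400/53.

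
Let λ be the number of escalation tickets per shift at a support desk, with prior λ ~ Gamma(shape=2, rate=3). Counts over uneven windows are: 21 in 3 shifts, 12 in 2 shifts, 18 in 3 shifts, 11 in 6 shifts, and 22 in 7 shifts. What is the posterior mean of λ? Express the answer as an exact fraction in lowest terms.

43/12

Total count: 21 + 12 + 18 + 11 + 22 = 84.
Total exposure: 3 + 2 + 3 + 6 + 7 = 21 shifts.
Conjugate update: add total count to the shape and total exposure to the rate, giving Gamma(86, 24).
Posterior mean = α'/β' = 86/24 = 43/12.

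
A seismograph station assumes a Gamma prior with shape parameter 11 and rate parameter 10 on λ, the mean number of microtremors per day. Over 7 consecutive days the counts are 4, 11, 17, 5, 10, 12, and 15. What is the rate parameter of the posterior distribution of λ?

17

Total count: 4 + 11 + 17 + 5 + 10 + 12 + 15 = 74.
Total exposure: 7 days.
Gamma(α, β) with Poisson data over total exposure Σt gives posterior Gamma(α+Σx, β+Σt) = Gamma(85, 17).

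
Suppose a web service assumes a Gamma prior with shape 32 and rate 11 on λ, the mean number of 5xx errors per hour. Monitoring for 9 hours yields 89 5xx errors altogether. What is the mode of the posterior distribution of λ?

6

Total count 89 over total exposure 9 hours.
Posterior: α' = 32 + 89 = 121, β' = 11 + 9 = 20.
Posterior mode = (α'−1)/β' = 120/20 = 6.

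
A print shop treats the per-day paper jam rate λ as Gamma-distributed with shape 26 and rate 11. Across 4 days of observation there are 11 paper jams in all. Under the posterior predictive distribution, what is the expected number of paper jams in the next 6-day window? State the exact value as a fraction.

Total count 11 over total exposure 4 days.
Posterior: α' = 26 + 11 = 37, β' = 11 + 4 = 15.
Predictive mean over a 6-day window = T·E[λ|data] = 6·37/15 = 74/5.

74/5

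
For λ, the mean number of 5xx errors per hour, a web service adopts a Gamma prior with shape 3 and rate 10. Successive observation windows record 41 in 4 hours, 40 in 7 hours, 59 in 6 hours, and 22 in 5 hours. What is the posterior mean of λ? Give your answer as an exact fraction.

165/32

Total count: 41 + 40 + 59 + 22 = 162.
Total exposure: 4 + 7 + 6 + 5 = 22 hours.
By Gamma–Poisson conjugacy, the posterior is Gamma(α + Σx, β + Σt) = Gamma(3 + 162, 10 + 22) = Gamma(165, 32).
Posterior mean = α'/β' = 165/32.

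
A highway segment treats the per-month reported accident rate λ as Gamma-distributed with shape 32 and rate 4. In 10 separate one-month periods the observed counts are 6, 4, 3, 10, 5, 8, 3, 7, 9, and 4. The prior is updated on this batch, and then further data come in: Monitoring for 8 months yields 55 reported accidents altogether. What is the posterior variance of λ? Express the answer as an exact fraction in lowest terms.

73/242

Total count: 6 + 4 + 3 + 10 + 5 + 8 + 3 + 7 + 9 + 4 = 59.
Total exposure: 10 months.
After the first batch: Gamma(32 + 59, 4 + 10) = Gamma(91, 14).
Total count 55 over total exposure 8 months.
After the second batch: Gamma(91 + 55, 14 + 8) = Gamma(146, 22).
Posterior variance = α'/β'² = 146/484 = 73/242.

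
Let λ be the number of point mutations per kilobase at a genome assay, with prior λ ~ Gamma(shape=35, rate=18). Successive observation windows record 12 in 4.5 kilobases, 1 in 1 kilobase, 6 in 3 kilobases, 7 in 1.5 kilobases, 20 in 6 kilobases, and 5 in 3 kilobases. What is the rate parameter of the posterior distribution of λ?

Total count: 12 + 1 + 6 + 7 + 20 + 5 = 51.
Total exposure: 4.5 + 1 + 3 + 1.5 + 6 + 3 = 19 kilobases.
Conjugate update: add total count to the shape and total exposure to the rate, giving Gamma(86, 37).

37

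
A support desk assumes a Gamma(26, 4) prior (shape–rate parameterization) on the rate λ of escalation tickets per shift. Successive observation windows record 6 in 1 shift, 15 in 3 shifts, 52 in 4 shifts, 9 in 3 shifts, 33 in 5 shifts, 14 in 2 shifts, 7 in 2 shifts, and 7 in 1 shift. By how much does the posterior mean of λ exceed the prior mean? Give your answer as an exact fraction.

13/50

Total count: 6 + 15 + 52 + 9 + 33 + 14 + 7 + 7 = 143.
Total exposure: 1 + 3 + 4 + 3 + 5 + 2 + 2 + 1 = 21 shifts.
Conjugate update: add total count to the shape and total exposure to the rate, giving Gamma(169, 25).
Posterior mean = 169/25 = 169/25; prior mean = 26/4 = 13/2. Difference = 169/25 − 13/2 = 13/50.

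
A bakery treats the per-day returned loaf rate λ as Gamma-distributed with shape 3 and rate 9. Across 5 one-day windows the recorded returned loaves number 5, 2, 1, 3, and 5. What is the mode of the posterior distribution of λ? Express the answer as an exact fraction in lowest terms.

9/7

Total count: 5 + 2 + 1 + 3 + 5 = 16.
Total exposure: 5 days.
By Gamma–Poisson conjugacy, the posterior is Gamma(α + Σx, β + Σt) = Gamma(3 + 16, 9 + 5) = Gamma(19, 14).
Posterior mode = (α'−1)/β' = 18/14 = 9/7.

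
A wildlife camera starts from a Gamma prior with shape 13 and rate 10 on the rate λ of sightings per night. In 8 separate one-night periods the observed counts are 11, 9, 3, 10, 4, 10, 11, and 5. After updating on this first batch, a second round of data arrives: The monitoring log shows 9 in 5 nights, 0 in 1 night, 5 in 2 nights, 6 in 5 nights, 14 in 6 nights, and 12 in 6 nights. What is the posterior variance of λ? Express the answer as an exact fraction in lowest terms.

Total count: 11 + 9 + 3 + 10 + 4 + 10 + 11 + 5 = 63.
Total exposure: 8 nights.
After the first batch: Gamma(13 + 63, 10 + 8) = Gamma(76, 18).
Total count: 9 + 0 + 5 + 6 + 14 + 12 = 46.
Total exposure: 5 + 1 + 2 + 5 + 6 + 6 = 25 nights.
After the second batch: Gamma(76 + 46, 18 + 25) = Gamma(122, 43).
Posterior variance = α'/β'² = 122/1849.

122/1849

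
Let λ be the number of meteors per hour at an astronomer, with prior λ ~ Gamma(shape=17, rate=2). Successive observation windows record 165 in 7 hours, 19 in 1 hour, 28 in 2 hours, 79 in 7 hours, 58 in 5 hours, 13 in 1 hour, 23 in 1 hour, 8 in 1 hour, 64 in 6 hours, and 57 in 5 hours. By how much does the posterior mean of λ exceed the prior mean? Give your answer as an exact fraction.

104/19

Total count: 165 + 19 + 28 + 79 + 58 + 13 + 23 + 8 + 64 + 57 = 514.
Total exposure: 7 + 1 + 2 + 7 + 5 + 1 + 1 + 1 + 6 + 5 = 36 hours.
Posterior: α' = 17 + 514 = 531, β' = 2 + 36 = 38.
Posterior mean = 531/38 = 531/38; prior mean = 17/2 = 17/2. Difference = 531/38 − 17/2 = 104/19.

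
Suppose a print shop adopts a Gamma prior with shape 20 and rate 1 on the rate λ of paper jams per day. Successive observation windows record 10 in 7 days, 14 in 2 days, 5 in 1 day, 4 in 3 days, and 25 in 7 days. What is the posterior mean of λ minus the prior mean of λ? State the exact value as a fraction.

Total count: 10 + 14 + 5 + 4 + 25 = 58.
Total exposure: 7 + 2 + 1 + 3 + 7 = 20 days.
The Gamma prior is conjugate for the Poisson rate, so λ | data ~ Gamma(20+58, 1+20) = Gamma(78, 21).
Posterior mean = 78/21 = 26/7; prior mean = 20/1 = 20. Difference = 26/7 − 20 = -114/7.

-114/7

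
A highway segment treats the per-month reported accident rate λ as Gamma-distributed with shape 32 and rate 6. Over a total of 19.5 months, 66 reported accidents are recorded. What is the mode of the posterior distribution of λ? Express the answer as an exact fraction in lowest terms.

Total count 66 over total exposure 19.5 months.
Gamma(α, β) with Poisson data over total exposure Σt gives posterior Gamma(α+Σx, β+Σt) = Gamma(98, 51/2).
Posterior mode = (α'−1)/β' = 97/(51/2) = 194/51.

194/51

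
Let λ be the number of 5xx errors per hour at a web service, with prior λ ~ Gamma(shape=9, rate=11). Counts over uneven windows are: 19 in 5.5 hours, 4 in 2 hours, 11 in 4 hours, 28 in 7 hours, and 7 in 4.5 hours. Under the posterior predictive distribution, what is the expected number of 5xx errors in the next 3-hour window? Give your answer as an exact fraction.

Total count: 19 + 4 + 11 + 28 + 7 = 69.
Total exposure: 5.5 + 2 + 4 + 7 + 4.5 = 23 hours.
Conjugate update: add total count to the shape and total exposure to the rate, giving Gamma(78, 34).
Predictive mean over a 3-hour window = T·E[λ|data] = 3·78/34 = 117/17.

117/17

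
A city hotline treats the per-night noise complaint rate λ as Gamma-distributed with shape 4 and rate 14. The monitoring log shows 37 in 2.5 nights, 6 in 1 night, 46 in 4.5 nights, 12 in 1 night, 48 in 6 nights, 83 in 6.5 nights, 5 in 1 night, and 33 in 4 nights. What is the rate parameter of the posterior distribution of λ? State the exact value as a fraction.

Total count: 37 + 6 + 46 + 12 + 48 + 83 + 5 + 33 = 270.
Total exposure: 2.5 + 1 + 4.5 + 1 + 6 + 6.5 + 1 + 4 = 26.5 nights.
Posterior: α' = 4 + 270 = 274, β' = 14 + 26.5 = 81/2.

81/2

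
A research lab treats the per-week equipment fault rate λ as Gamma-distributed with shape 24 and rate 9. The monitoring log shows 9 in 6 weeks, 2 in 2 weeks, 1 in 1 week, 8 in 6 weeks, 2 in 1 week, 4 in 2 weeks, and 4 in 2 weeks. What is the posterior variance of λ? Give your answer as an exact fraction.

54/841

Total count: 9 + 2 + 1 + 8 + 2 + 4 + 4 = 30.
Total exposure: 6 + 2 + 1 + 6 + 1 + 2 + 2 = 20 weeks.
Gamma(α, β) with Poisson data over total exposure Σt gives posterior Gamma(α+Σx, β+Σt) = Gamma(54, 29).
Posterior variance = α'/β'² = 54/841.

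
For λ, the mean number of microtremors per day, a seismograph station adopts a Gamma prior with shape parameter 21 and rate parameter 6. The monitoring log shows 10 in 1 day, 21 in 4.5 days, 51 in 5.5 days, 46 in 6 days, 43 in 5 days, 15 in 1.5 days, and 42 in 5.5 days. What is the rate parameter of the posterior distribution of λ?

Total count: 10 + 21 + 51 + 46 + 43 + 15 + 42 = 228.
Total exposure: 1 + 4.5 + 5.5 + 6 + 5 + 1.5 + 5.5 = 29 days.
Posterior: α' = 21 + 228 = 249, β' = 6 + 29 = 35.

35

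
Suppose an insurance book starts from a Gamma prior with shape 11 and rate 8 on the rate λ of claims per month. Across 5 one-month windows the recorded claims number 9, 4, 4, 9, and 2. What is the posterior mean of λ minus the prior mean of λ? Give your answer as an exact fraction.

13/8

Total count: 9 + 4 + 4 + 9 + 2 = 28.
Total exposure: 5 months.
By Gamma–Poisson conjugacy, the posterior is Gamma(α + Σx, β + Σt) = Gamma(11 + 28, 8 + 5) = Gamma(39, 13).
Posterior mean = 39/13 = 3; prior mean = 11/8 = 11/8. Difference = 3 − 11/8 = 13/8.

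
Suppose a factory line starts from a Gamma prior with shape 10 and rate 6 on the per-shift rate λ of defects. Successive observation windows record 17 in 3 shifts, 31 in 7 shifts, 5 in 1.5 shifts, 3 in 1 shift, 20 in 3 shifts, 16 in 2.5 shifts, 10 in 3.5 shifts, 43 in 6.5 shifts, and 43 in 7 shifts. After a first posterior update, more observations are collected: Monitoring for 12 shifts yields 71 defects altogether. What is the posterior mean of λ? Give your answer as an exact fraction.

Total count: 17 + 31 + 5 + 3 + 20 + 16 + 10 + 43 + 43 = 188.
Total exposure: 3 + 7 + 1.5 + 1 + 3 + 2.5 + 3.5 + 6.5 + 7 = 35 shifts.
After the first batch: Gamma(10 + 188, 6 + 35) = Gamma(198, 41).
Total count 71 over total exposure 12 shifts.
After the second batch: Gamma(198 + 71, 41 + 12) = Gamma(269, 53).
Posterior mean = α'/β' = 269/53.

269/53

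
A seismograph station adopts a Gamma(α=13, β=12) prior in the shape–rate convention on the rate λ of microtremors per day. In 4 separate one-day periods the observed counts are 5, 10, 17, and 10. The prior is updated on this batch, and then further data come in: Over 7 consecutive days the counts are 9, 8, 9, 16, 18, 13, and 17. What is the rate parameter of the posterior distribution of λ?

23

Total count: 5 + 10 + 17 + 10 = 42.
Total exposure: 4 days.
After the first batch: Gamma(13 + 42, 12 + 4) = Gamma(55, 16).
Total count: 9 + 8 + 9 + 16 + 18 + 13 + 17 = 90.
Total exposure: 7 days.
After the second batch: Gamma(55 + 90, 16 + 7) = Gamma(145, 23).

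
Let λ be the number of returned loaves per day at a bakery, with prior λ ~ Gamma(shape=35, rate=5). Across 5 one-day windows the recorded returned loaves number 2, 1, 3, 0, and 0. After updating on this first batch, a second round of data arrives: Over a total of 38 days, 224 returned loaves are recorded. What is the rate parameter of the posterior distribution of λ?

48

Total count: 2 + 1 + 3 + 0 + 0 = 6.
Total exposure: 5 days.
After the first batch: Gamma(35 + 6, 5 + 5) = Gamma(41, 10).
Total count 224 over total exposure 38 days.
After the second batch: Gamma(41 + 224, 10 + 38) = Gamma(265, 48).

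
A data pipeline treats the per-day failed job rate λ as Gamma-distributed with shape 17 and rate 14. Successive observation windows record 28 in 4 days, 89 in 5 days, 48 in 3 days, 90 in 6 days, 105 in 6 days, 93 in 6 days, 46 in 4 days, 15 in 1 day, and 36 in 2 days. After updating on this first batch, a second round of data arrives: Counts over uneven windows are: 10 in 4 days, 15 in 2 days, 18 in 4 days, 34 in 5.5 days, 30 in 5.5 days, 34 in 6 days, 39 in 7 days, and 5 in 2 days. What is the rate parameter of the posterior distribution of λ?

Total count: 28 + 89 + 48 + 90 + 105 + 93 + 46 + 15 + 36 = 550.
Total exposure: 4 + 5 + 3 + 6 + 6 + 6 + 4 + 1 + 2 = 37 days.
After the first batch: Gamma(17 + 550, 14 + 37) = Gamma(567, 51).
Total count: 10 + 15 + 18 + 34 + 30 + 34 + 39 + 5 = 185.
Total exposure: 4 + 2 + 4 + 5.5 + 5.5 + 6 + 7 + 2 = 36 days.
After the second batch: Gamma(567 + 185, 51 + 36) = Gamma(752, 87).

87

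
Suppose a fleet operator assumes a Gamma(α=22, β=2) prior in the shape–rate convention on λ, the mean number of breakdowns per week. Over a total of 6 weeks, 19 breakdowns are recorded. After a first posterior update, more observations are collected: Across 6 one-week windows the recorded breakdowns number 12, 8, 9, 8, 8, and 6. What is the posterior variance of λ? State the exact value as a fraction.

Total count 19 over total exposure 6 weeks.
After the first batch: Gamma(22 + 19, 2 + 6) = Gamma(41, 8).
Total count: 12 + 8 + 9 + 8 + 8 + 6 = 51.
Total exposure: 6 weeks.
After the second batch: Gamma(41 + 51, 8 + 6) = Gamma(92, 14).
Posterior variance = α'/β'² = 92/196 = 23/49.

23/49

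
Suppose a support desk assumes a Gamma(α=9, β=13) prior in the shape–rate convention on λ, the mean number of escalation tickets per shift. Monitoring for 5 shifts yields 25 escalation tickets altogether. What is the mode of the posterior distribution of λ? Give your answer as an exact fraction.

11/6

Total count 25 over total exposure 5 shifts.
The Gamma prior is conjugate for the Poisson rate, so λ | data ~ Gamma(9+25, 13+5) = Gamma(34, 18).
Posterior mode = (α'−1)/β' = 33/18 = 11/6.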